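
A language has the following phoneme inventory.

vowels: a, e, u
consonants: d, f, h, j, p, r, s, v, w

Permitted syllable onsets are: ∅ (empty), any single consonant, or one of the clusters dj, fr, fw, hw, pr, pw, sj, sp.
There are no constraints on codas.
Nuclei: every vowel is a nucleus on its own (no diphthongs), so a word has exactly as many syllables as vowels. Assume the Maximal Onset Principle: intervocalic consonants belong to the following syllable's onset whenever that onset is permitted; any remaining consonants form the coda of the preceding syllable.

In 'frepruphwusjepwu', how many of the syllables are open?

4

Vowels present: e, u, u, e, u; each is a nucleus, giving 5 syllables.
/e…u/ gap (V1→V2): /pr/ is a licit onset in full, so it all attaches to the next syllable.
/u…u/ gap (V2→V3): /phw/ — longest licit onset from the right is /hw/, leaving /p/ as coda.
/u…e/ gap (V3→V4): /sj/ is a licit onset in full, so it all attaches to the next syllable.
/e…u/ gap (V4→V5): /pw/ — entire cluster is a permitted onset → onset /pw/, coda ∅.
Syllabification: fre.prup.hwu.sje.pwu.
Classifying each syllable: /fre/ (open), /prup/ (closed), /hwu/ (open), /sje/ (open), /pwu/ (open).
Open syllables: 4.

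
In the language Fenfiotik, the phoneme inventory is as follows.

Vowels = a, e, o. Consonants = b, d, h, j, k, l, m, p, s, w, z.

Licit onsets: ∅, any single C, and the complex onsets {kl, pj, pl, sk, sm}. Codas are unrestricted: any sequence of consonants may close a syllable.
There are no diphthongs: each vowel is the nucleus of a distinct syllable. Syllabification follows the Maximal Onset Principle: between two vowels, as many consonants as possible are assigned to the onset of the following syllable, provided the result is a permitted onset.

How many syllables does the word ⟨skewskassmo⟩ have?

Nuclei (vowels): e, a, o → 3 syllables.

3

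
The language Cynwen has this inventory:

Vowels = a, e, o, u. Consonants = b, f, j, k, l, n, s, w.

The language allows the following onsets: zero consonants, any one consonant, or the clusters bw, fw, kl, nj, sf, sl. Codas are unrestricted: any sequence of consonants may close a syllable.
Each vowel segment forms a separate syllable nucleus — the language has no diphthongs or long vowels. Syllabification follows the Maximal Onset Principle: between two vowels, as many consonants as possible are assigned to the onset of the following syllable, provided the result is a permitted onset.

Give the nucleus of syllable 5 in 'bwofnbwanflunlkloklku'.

u

Vowels present: o, a, u, o, u; each is a nucleus, giving 5 syllables.
The fifth nucleus (vowel 5 from the left) is /u/.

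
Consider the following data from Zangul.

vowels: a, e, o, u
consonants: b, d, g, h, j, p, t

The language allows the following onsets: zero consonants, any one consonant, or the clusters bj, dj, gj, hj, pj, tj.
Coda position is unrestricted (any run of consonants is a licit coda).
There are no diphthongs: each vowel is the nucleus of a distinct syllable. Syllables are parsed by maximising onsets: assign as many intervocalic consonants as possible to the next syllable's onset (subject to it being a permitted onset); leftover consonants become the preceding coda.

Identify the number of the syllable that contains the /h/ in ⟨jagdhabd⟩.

Nuclei (vowels): a, a → 2 syllables.
V1 /a/ – V2 /a/: /gdh/; trying suffixes from longest down, /h/ is the first permitted one, so coda /gd/ | onset /h/.
Putting it together: jagd.habd.
The /h/ is in the onset of syllable 2 (/habd/).

2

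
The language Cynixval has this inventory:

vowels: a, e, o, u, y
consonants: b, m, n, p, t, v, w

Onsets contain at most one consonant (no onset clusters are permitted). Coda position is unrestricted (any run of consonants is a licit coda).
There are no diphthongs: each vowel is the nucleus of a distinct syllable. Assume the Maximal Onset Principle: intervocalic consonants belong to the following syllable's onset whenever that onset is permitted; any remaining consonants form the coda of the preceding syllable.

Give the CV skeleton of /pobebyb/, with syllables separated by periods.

CV.CV.CVC

The vowels are o, e, y — 3 nuclei, so 3 syllables.
/o…e/ gap (V1→V2): /b/ → onset of the next syllable (single consonants are always licit onsets).
/e…y/ gap (V2→V3): /b/ is a single consonant, so it becomes the next onset.
Putting it together: po.be.byb.
Mapping each syllable to C/V: /po/ → CV, /be/ → CV, /byb/ → CVC.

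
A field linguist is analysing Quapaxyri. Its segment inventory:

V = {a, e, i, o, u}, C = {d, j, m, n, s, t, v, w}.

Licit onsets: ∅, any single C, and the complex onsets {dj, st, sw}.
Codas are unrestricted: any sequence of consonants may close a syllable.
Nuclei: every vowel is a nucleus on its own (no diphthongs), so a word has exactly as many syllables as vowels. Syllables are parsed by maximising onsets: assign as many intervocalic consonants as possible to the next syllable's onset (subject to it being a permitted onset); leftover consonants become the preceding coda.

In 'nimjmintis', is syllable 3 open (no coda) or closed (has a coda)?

The vowels are i, i, i — 3 nuclei, so 3 syllables.
/i…i/ gap (V1→V2): /mjm/ — longest licit onset from the right is /m/, leaving /mj/ as coda.
/i…i/ gap (V2→V3): /nt/; trying suffixes from longest down, /t/ is the first permitted one, so coda /n/ | onset /t/.
So the parse is nimj.min.tis.
Syllable 3 is /tis/ with coda /s/, so it is closed.

closed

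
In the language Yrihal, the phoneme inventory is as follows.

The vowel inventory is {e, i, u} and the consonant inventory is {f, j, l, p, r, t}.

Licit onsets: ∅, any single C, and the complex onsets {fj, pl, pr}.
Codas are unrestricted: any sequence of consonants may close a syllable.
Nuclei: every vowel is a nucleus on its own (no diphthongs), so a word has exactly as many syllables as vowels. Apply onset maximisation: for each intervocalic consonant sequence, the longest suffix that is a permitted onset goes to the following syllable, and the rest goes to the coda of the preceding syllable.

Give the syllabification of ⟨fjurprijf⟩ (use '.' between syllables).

Nuclei (vowels): u, i → 2 syllables.
σ1/σ2 boundary: /rpr/ splits as /r/ + /pr/ (/pr/ is the longest suffix that is a licit onset).

fjur.prijf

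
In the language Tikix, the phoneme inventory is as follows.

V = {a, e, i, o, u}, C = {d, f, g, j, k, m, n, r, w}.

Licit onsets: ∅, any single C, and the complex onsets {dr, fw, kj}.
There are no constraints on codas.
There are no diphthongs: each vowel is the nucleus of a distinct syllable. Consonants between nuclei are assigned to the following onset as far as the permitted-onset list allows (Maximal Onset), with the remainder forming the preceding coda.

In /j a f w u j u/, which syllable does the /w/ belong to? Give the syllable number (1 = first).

2

The vowels are a, u, u — 3 nuclei, so 3 syllables.
Between /a/ (V1) and /u/ (V2): /fw/ — entire cluster is a permitted onset → onset /fw/, coda ∅.
Between /u/ (V2) and /u/ (V3): just /j/ — single C goes to the following onset.
Result: ja.fwu.ju.
The /w/ is in the onset of syllable 2 (/fwu/).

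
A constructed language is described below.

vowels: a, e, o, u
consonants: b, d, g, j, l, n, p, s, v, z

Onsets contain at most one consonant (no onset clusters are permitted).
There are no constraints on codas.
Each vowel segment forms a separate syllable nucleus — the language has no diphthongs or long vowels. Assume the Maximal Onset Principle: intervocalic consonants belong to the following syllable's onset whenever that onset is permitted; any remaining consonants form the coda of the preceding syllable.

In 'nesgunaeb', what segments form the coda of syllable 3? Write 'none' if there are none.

none

Vowels present: e, u, a, e; each is a nucleus, giving 4 syllables.
/e…u/ gap (V1→V2): cluster /sg/ — the longest permitted-onset suffix is /g/; onset = /g/, preceding coda = /s/.
/u…a/ gap (V2→V3): just /n/ — single C goes to the following onset.
/a…e/ gap (V3→V4): nothing intervenes; syllable break is V.V.
Syllabification: nes.gu.na.eb.
Syllable 3 is /na/: onset /n/, nucleus /a/, coda ∅.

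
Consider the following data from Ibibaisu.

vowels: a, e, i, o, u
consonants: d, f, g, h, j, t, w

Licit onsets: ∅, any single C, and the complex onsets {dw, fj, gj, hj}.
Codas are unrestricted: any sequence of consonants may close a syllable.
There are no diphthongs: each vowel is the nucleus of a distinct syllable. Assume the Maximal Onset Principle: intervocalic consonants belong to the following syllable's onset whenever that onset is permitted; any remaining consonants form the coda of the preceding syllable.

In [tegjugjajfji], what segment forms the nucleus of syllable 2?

The vowels are e, u, a, i — 4 nuclei, so 4 syllables.
The second nucleus (vowel 2 from the left) is /u/.

u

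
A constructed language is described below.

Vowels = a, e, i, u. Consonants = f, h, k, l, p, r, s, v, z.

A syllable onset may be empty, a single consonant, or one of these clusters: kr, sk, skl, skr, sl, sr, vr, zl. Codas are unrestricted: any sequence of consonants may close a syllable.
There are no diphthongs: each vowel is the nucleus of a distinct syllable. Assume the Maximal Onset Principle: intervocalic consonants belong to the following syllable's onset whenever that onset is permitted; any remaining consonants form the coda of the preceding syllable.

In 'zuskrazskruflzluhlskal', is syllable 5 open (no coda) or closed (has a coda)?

Vowels present: u, a, u, u, a; each is a nucleus, giving 5 syllables.
Between /u/ (V1) and /a/ (V2): /skr/ — entire cluster is a permitted onset → onset /skr/, coda ∅.
Between /a/ (V2) and /u/ (V3): /zskr/ — longest licit onset from the right is /skr/, leaving /z/ as coda.
Between /u/ (V3) and /u/ (V4): cluster /flzl/ — the longest permitted-onset suffix is /zl/; onset = /zl/, preceding coda = /fl/.
Between /u/ (V4) and /a/ (V5): /hlsk/; trying suffixes from longest down, /sk/ is the first permitted one, so coda /hl/ | onset /sk/.
Putting it together: zu.skraz.skrufl.zluhl.skal.
Syllable 5 is /skal/ with coda /l/, so it is closed.

closed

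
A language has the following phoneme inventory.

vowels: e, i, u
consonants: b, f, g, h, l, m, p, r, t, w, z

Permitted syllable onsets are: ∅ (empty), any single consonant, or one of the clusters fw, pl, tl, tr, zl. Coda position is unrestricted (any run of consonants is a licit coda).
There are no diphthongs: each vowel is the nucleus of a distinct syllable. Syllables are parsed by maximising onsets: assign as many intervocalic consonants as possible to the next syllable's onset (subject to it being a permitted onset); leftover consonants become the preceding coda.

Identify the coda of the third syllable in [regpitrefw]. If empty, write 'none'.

Vowels present: e, i, e; each is a nucleus, giving 3 syllables.
Between /e/ (V1) and /i/ (V2): cluster /gp/ — the longest permitted-onset suffix is /p/; onset = /p/, preceding coda = /g/.
Between /i/ (V2) and /e/ (V3): /tr/ — entire cluster is a permitted onset → onset /tr/, coda ∅.
Result: reg.pi.trefw.
Syllable 3 is /trefw/: onset /tr/, nucleus /e/, coda /fw/.

fw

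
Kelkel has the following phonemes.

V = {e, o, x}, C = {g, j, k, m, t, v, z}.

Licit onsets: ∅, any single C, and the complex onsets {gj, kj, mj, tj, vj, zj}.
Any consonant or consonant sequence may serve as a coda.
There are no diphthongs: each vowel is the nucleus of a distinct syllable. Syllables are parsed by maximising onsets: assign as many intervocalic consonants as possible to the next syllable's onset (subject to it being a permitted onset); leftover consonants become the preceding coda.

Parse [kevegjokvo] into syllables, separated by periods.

ke.ve.gjok.vo

The vowels are e, e, o, o — 4 nuclei, so 4 syllables.
σ1/σ2 boundary: just /v/ — single C goes to the following onset.
σ2/σ3 boundary: /gj/ is a licit onset in full, so it all attaches to the next syllable.
σ3/σ4 boundary: cluster /kv/ — the longest permitted-onset suffix is /v/; onset = /v/, preceding coda = /k/.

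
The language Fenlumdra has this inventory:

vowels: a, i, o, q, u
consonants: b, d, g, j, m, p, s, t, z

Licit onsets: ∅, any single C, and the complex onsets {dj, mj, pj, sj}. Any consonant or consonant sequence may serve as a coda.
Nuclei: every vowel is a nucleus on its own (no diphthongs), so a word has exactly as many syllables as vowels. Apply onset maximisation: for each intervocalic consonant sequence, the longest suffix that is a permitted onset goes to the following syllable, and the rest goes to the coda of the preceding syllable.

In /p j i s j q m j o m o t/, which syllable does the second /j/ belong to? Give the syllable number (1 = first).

2

Vowels present: i, q, o, o; each is a nucleus, giving 4 syllables.
Between /i/ (V1) and /q/ (V2): /sj/ — entire cluster is a permitted onset → onset /sj/, coda ∅.
Between /q/ (V2) and /o/ (V3): /mj/ — entire cluster is a permitted onset → onset /mj/, coda ∅.
Between /o/ (V3) and /o/ (V4): /m/ is a single consonant, so it becomes the next onset.
Result: pji.sjq.mjo.mot.
The second /j/ is in the onset of syllable 2 (/sjq/).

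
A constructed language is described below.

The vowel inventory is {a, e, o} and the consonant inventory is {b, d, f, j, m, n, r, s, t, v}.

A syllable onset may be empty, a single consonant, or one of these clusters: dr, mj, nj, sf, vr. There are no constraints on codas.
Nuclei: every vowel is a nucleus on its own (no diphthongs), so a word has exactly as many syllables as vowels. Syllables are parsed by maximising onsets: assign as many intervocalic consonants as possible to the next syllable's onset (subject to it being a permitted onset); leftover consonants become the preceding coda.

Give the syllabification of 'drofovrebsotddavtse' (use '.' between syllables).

Vowels present: o, o, e, o, a, e; each is a nucleus, giving 6 syllables.
V1 /o/ – V2 /o/: /f/ → onset of the next syllable (single consonants are always licit onsets).
V2 /o/ – V3 /e/: /vr/ — entire cluster is a permitted onset → onset /vr/, coda ∅.
V3 /e/ – V4 /o/: /bs/ splits as /b/ + /s/ (/s/ is the longest suffix that is a licit onset).
V4 /o/ – V5 /a/: cluster /tdd/ — the longest permitted-onset suffix is /d/; onset = /d/, preceding coda = /td/.
V5 /a/ – V6 /e/: /vts/ splits as /vt/ + /s/ (/s/ is the longest suffix that is a licit onset).

dro.fo.vreb.sotd.davt.se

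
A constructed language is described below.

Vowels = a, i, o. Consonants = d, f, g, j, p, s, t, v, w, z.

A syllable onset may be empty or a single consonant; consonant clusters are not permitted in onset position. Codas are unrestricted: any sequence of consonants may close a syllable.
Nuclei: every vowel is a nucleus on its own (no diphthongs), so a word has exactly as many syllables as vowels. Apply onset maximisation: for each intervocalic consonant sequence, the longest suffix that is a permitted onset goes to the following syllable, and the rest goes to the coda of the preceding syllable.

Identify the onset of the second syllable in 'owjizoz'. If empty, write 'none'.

Vowels present: o, i, o; each is a nucleus, giving 3 syllables.
/o…i/ gap (V1→V2): /wj/; trying suffixes from longest down, /j/ is the first permitted one, so coda /w/ | onset /j/.
/i…o/ gap (V2→V3): /z/ is a single consonant, so it becomes the next onset.
Putting it together: ow.ji.zoz.
Syllable 2 is /ji/: onset /j/, nucleus /i/, coda ∅.

j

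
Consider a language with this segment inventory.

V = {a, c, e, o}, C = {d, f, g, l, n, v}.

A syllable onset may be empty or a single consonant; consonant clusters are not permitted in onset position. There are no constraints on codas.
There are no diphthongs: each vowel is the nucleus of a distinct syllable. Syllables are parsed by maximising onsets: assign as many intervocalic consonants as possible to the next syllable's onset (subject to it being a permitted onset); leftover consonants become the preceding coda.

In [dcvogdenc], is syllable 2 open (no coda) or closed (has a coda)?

The vowels are c, o, e, c — 4 nuclei, so 4 syllables.
σ1/σ2 boundary: /v/ → onset of the next syllable (single consonants are always licit onsets).
σ2/σ3 boundary: /gd/; trying suffixes from longest down, /d/ is the first permitted one, so coda /g/ | onset /d/.
σ3/σ4 boundary: just /n/ — single C goes to the following onset.
Putting it together: dc.vog.de.nc.
Syllable 2 is /vog/ with coda /g/, so it is closed.

closed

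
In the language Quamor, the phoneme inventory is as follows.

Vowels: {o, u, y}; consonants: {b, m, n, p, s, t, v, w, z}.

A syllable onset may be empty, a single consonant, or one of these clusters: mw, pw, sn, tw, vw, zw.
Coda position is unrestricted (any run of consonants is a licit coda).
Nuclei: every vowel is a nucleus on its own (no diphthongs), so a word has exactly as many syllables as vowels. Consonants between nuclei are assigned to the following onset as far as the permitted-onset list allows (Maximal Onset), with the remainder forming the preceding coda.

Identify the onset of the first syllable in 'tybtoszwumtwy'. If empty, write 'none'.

Nuclei (vowels): y, o, u, y → 4 syllables.
V1 /y/ – V2 /o/: /bt/ — longest licit onset from the right is /t/, leaving /b/ as coda.
V2 /o/ – V3 /u/: /szw/; trying suffixes from longest down, /zw/ is the first permitted one, so coda /s/ | onset /zw/.
V3 /u/ – V4 /y/: /mtw/ — longest licit onset from the right is /tw/, leaving /m/ as coda.
Syllabification: tyb.tos.zwum.twy.
Syllable 1 is /tyb/: onset /t/, nucleus /y/, coda /b/.

t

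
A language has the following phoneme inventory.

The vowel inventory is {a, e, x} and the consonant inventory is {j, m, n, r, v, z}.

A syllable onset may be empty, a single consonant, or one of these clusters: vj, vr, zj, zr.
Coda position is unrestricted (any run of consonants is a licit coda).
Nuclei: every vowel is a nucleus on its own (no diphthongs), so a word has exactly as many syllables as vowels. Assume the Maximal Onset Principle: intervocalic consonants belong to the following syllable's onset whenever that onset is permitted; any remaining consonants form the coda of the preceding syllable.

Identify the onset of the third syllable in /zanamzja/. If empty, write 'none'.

zj

Vowels present: a, a, a; each is a nucleus, giving 3 syllables.
σ1/σ2 boundary: /n/ → onset of the next syllable (single consonants are always licit onsets).
σ2/σ3 boundary: cluster /mzj/ — the longest permitted-onset suffix is /zj/; onset = /zj/, preceding coda = /m/.
So the parse is za.nam.zja.
Syllable 3 is /zja/: onset /zj/, nucleus /a/, coda ∅.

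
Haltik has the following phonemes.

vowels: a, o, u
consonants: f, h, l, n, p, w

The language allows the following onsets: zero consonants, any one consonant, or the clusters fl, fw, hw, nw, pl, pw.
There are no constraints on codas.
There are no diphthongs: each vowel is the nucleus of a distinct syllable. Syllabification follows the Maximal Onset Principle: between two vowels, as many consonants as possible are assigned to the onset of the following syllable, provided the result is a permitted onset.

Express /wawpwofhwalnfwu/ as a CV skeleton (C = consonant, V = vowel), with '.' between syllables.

CVC.CCVC.CCVCC.CCV

Vowels present: a, o, a, u; each is a nucleus, giving 4 syllables.
/a…o/ gap (V1→V2): /wpw/; trying suffixes from longest down, /pw/ is the first permitted one, so coda /w/ | onset /pw/.
/o…a/ gap (V2→V3): /fhw/ — longest licit onset from the right is /hw/, leaving /f/ as coda.
/a…u/ gap (V3→V4): /lnfw/ — longest licit onset from the right is /fw/, leaving /ln/ as coda.
Syllabification: waw.pwof.hwaln.fwu.
Mapping each syllable to C/V: /waw/ → CVC, /pwof/ → CCVC, /hwaln/ → CCVCC, /fwu/ → CCV.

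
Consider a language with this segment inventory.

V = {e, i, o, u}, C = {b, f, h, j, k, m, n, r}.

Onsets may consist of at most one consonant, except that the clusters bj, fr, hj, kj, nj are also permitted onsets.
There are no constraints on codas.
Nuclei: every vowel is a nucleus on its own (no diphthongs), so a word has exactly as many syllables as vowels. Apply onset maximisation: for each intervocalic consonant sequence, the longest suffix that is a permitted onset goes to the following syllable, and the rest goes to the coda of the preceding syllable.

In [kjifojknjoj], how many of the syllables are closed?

Vowels present: i, o, o; each is a nucleus, giving 3 syllables.
σ1/σ2 boundary: just /f/ — single C goes to the following onset.
σ2/σ3 boundary: /jknj/ — longest licit onset from the right is /nj/, leaving /jk/ as coda.
Syllabification: kji.fojk.njoj.
Classifying each syllable: /kji/ (open), /fojk/ (closed), /njoj/ (closed).
Closed syllables: 2.

2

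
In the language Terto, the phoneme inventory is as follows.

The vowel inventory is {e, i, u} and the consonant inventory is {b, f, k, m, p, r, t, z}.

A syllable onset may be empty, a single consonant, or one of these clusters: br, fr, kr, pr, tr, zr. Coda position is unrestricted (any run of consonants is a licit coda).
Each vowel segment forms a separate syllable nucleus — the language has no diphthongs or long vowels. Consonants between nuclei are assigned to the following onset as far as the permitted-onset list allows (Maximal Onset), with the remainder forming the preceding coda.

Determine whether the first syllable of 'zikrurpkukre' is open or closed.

The vowels are i, u, u, e — 4 nuclei, so 4 syllables.
σ1/σ2 boundary: /kr/ — entire cluster is a permitted onset → onset /kr/, coda ∅.
σ2/σ3 boundary: /rpk/ splits as /rp/ + /k/ (/k/ is the longest suffix that is a licit onset).
σ3/σ4 boundary: cluster /kr/ — /kr/ is itself a permitted onset, so the whole cluster goes right; preceding coda = ∅.
Putting it together: zi.krurp.ku.kre.
Syllable 1 is /zi/; it ends in its nucleus with no coda, so it is open.

open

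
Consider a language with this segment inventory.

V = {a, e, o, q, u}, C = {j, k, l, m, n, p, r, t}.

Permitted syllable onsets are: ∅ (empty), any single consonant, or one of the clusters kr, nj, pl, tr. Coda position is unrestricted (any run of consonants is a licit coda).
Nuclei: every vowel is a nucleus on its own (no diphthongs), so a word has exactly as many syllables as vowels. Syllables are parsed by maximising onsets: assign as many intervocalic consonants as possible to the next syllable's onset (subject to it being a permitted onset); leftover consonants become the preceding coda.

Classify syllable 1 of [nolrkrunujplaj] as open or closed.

Nuclei (vowels): o, u, u, a → 4 syllables.
/o…u/ gap (V1→V2): /lrkr/ — longest licit onset from the right is /kr/, leaving /lr/ as coda.
/u…u/ gap (V2→V3): /n/ is a single consonant, so it becomes the next onset.
/u…a/ gap (V3→V4): /jpl/; trying suffixes from longest down, /pl/ is the first permitted one, so coda /j/ | onset /pl/.
Putting it together: nolr.kru.nuj.plaj.
Syllable 1 is /nolr/ with coda /lr/, so it is closed.

closed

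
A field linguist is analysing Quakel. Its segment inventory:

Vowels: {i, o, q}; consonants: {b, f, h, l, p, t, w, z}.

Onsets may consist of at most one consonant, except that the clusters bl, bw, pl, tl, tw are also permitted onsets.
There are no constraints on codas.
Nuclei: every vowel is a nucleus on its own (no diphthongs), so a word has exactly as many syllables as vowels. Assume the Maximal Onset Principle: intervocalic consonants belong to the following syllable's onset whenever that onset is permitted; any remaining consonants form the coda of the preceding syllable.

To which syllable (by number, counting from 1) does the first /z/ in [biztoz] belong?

1

The vowels are i, o — 2 nuclei, so 2 syllables.
V1 /i/ – V2 /o/: cluster /zt/ — the longest permitted-onset suffix is /t/; onset = /t/, preceding coda = /z/.
So the parse is biz.toz.
The first /z/ is in the coda of syllable 1 (/biz/).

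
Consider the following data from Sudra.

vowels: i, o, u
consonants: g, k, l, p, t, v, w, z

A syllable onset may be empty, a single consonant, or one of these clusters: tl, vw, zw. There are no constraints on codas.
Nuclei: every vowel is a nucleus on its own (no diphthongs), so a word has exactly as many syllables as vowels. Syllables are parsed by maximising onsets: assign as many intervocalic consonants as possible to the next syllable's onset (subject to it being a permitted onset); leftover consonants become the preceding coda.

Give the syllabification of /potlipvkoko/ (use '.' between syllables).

po.tlipv.ko.ko

Vowels present: o, i, o, o; each is a nucleus, giving 4 syllables.
Between /o/ (V1) and /i/ (V2): cluster /tl/ — /tl/ is itself a permitted onset, so the whole cluster goes right; preceding coda = ∅.
Between /i/ (V2) and /o/ (V3): /pvk/ — longest licit onset from the right is /k/, leaving /pv/ as coda.
Between /o/ (V3) and /o/ (V4): /k/ is a single consonant, so it becomes the next onset.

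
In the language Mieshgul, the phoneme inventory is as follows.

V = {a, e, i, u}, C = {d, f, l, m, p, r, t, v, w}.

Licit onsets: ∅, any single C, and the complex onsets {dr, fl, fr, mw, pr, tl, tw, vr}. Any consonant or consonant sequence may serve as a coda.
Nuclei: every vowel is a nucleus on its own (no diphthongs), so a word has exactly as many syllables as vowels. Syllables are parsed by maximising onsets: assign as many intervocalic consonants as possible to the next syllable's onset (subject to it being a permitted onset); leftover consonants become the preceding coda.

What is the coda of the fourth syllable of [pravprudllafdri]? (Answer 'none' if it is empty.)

The vowels are a, u, a, i — 4 nuclei, so 4 syllables.
σ1/σ2 boundary: /vpr/ — longest licit onset from the right is /pr/, leaving /v/ as coda.
σ2/σ3 boundary: /dll/; trying suffixes from longest down, /l/ is the first permitted one, so coda /dl/ | onset /l/.
σ3/σ4 boundary: /fdr/; trying suffixes from longest down, /dr/ is the first permitted one, so coda /f/ | onset /dr/.
Syllabification: prav.prudl.laf.dri.
Syllable 4 is /dri/: onset /dr/, nucleus /i/, coda ∅.

none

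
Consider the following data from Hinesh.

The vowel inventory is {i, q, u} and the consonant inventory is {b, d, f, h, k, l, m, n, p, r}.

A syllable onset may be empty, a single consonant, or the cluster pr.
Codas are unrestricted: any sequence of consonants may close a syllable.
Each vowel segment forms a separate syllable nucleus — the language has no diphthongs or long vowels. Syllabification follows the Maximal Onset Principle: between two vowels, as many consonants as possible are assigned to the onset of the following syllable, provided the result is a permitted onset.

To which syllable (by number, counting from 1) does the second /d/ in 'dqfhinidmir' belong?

Nuclei (vowels): q, i, i, i → 4 syllables.
V1 /q/ – V2 /i/: /fh/ — longest licit onset from the right is /h/, leaving /f/ as coda.
V2 /i/ – V3 /i/: /n/ is a single consonant, so it becomes the next onset.
V3 /i/ – V4 /i/: /dm/ splits as /d/ + /m/ (/m/ is the longest suffix that is a licit onset).
Result: dqf.hi.nid.mir.
The second /d/ is in the coda of syllable 3 (/nid/).

3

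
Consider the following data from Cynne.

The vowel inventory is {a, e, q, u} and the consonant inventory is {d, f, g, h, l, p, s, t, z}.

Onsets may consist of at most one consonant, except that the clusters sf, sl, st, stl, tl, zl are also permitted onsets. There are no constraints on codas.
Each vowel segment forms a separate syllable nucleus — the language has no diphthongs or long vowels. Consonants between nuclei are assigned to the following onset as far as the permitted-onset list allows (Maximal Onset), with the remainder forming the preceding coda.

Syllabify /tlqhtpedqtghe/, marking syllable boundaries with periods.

Vowels present: q, e, q, e; each is a nucleus, giving 4 syllables.
V1 /q/ – V2 /e/: /htp/; trying suffixes from longest down, /p/ is the first permitted one, so coda /ht/ | onset /p/.
V2 /e/ – V3 /q/: /d/ is a single consonant, so it becomes the next onset.
V3 /q/ – V4 /e/: /tgh/ splits as /tg/ + /h/ (/h/ is the longest suffix that is a licit onset).

tlqht.pe.dqtg.he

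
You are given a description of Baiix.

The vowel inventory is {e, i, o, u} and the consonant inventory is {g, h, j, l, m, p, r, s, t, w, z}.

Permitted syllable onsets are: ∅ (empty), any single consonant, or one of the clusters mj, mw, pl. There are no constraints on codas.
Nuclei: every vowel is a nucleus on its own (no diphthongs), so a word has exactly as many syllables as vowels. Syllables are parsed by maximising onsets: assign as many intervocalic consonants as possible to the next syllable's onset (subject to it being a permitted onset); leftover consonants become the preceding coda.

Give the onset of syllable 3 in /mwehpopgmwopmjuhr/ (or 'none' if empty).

The vowels are e, o, o, u — 4 nuclei, so 4 syllables.
σ1/σ2 boundary: /hp/; trying suffixes from longest down, /p/ is the first permitted one, so coda /h/ | onset /p/.
σ2/σ3 boundary: /pgmw/ splits as /pg/ + /mw/ (/mw/ is the longest suffix that is a licit onset).
σ3/σ4 boundary: /pmj/ — longest licit onset from the right is /mj/, leaving /p/ as coda.
So the parse is mweh.popg.mwop.mjuhr.
Syllable 3 is /mwop/: onset /mw/, nucleus /o/, coda /p/.

mw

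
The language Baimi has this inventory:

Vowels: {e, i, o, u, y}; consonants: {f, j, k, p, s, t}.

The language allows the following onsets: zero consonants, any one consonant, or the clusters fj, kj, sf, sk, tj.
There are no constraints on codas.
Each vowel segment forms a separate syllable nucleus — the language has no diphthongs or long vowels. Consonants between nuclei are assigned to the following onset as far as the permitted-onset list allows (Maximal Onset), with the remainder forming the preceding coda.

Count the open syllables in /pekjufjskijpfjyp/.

Nuclei (vowels): e, u, i, y → 4 syllables.
V1 /e/ – V2 /u/: cluster /kj/ — /kj/ is itself a permitted onset, so the whole cluster goes right; preceding coda = ∅.
V2 /u/ – V3 /i/: cluster /fjsk/ — the longest permitted-onset suffix is /sk/; onset = /sk/, preceding coda = /fj/.
V3 /i/ – V4 /y/: /jpfj/ — longest licit onset from the right is /fj/, leaving /jp/ as coda.
So the parse is pe.kjufj.skijp.fjyp.
Classifying each syllable: /pe/ (open), /kjufj/ (closed), /skijp/ (closed), /fjyp/ (closed).
Open syllables: 1.

1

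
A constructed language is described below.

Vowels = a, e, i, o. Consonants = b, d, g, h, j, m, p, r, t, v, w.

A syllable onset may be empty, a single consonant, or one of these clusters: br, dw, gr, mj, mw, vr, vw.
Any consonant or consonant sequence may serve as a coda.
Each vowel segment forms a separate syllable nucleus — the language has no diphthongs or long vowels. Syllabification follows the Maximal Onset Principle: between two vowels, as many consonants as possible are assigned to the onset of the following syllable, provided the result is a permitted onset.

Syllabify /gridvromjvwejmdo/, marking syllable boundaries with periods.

Nuclei (vowels): i, o, e, o → 4 syllables.
/i…o/ gap (V1→V2): /dvr/ — longest licit onset from the right is /vr/, leaving /d/ as coda.
/o…e/ gap (V2→V3): /mjvw/ — longest licit onset from the right is /vw/, leaving /mj/ as coda.
/e…o/ gap (V3→V4): /jmd/ — longest licit onset from the right is /d/, leaving /jm/ as coda.

grid.vromj.vwejm.do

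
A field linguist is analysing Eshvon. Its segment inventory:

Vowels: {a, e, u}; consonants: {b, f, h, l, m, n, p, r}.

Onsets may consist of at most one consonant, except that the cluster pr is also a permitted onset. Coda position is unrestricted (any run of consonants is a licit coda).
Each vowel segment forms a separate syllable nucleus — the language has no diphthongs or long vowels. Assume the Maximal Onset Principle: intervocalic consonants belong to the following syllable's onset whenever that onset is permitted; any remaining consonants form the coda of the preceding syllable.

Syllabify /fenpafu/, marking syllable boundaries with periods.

The vowels are e, a, u — 3 nuclei, so 3 syllables.
Between /e/ (V1) and /a/ (V2): cluster /np/ — the longest permitted-onset suffix is /p/; onset = /p/, preceding coda = /n/.
Between /a/ (V2) and /u/ (V3): /f/ is a single consonant, so it becomes the next onset.

fen.pa.fu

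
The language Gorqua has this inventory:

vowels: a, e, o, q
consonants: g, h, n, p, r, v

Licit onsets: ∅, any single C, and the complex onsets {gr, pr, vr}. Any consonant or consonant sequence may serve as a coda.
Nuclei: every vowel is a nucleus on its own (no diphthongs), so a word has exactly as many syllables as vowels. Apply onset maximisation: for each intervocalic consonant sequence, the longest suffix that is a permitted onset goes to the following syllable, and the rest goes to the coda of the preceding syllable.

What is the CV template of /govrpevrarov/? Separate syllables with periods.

The vowels are o, e, a, o — 4 nuclei, so 4 syllables.
/o…e/ gap (V1→V2): /vrp/ — longest licit onset from the right is /p/, leaving /vr/ as coda.
/e…a/ gap (V2→V3): /vr/ is a licit onset in full, so it all attaches to the next syllable.
/a…o/ gap (V3→V4): /r/ → onset of the next syllable (single consonants are always licit onsets).
Result: govr.pe.vra.rov.
Mapping each syllable to C/V: /govr/ → CVCC, /pe/ → CV, /vra/ → CCV, /rov/ → CVC.

CVCC.CV.CCV.CVC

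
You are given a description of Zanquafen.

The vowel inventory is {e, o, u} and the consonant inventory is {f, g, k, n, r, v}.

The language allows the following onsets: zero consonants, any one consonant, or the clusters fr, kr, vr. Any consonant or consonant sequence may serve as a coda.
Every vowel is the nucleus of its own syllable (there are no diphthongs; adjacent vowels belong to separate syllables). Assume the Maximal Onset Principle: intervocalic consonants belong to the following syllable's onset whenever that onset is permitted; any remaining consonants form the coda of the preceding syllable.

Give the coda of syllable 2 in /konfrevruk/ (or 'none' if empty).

The vowels are o, e, u — 3 nuclei, so 3 syllables.
Between /o/ (V1) and /e/ (V2): cluster /nfr/ — the longest permitted-onset suffix is /fr/; onset = /fr/, preceding coda = /n/.
Between /e/ (V2) and /u/ (V3): cluster /vr/ — /vr/ is itself a permitted onset, so the whole cluster goes right; preceding coda = ∅.
Syllabification: kon.fre.vruk.
Syllable 2 is /fre/: onset /fr/, nucleus /e/, coda ∅.

none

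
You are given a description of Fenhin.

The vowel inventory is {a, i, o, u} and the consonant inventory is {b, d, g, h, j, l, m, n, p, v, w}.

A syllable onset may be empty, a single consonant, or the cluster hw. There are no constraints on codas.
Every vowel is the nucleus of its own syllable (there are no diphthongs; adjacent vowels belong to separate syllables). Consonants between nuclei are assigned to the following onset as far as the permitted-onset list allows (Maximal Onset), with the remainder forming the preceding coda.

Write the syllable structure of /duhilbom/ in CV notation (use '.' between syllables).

Vowels present: u, i, o; each is a nucleus, giving 3 syllables.
Between /u/ (V1) and /i/ (V2): /h/ is a single consonant, so it becomes the next onset.
Between /i/ (V2) and /o/ (V3): /lb/; trying suffixes from longest down, /b/ is the first permitted one, so coda /l/ | onset /b/.
Result: du.hil.bom.
Mapping each syllable to C/V: /du/ → CV, /hil/ → CVC, /bom/ → CVC.

CV.CVC.CVC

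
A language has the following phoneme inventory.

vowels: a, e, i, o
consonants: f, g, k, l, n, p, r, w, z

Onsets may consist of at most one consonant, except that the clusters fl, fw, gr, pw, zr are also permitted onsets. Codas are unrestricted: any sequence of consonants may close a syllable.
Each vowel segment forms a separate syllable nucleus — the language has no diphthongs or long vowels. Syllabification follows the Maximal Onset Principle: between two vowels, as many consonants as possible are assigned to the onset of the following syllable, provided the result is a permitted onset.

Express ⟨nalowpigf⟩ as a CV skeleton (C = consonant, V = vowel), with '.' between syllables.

CV.CVC.CVCC

Nuclei (vowels): a, o, i → 3 syllables.
σ1/σ2 boundary: /l/ → onset of the next syllable (single consonants are always licit onsets).
σ2/σ3 boundary: cluster /wp/ — the longest permitted-onset suffix is /p/; onset = /p/, preceding coda = /w/.
Result: na.low.pigf.
Mapping each syllable to C/V: /na/ → CV, /low/ → CVC, /pigf/ → CVCC.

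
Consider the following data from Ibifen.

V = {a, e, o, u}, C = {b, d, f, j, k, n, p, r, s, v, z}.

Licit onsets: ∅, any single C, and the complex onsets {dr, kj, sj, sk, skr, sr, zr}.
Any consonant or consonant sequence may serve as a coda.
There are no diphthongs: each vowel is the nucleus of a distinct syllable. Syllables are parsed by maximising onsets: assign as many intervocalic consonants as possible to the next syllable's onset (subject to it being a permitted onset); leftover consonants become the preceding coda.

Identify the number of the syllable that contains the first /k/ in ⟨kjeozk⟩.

Nuclei (vowels): e, o → 2 syllables.
/e…o/ gap (V1→V2): nothing intervenes; syllable break is V.V.
Putting it together: kje.ozk.
The first /k/ is in the onset of syllable 1 (/kje/).

1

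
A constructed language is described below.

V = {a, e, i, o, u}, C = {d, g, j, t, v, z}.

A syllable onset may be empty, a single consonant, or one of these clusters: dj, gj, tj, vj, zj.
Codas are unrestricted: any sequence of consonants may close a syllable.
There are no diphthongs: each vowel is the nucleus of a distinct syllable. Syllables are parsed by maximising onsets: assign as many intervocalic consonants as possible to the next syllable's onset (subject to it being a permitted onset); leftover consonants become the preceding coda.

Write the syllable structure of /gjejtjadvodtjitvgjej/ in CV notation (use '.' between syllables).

CCVC.CCVC.CVC.CCVCC.CCVC

Vowels present: e, a, o, i, e; each is a nucleus, giving 5 syllables.
Between /e/ (V1) and /a/ (V2): /jtj/; trying suffixes from longest down, /tj/ is the first permitted one, so coda /j/ | onset /tj/.
Between /a/ (V2) and /o/ (V3): /dv/; trying suffixes from longest down, /v/ is the first permitted one, so coda /d/ | onset /v/.
Between /o/ (V3) and /i/ (V4): /dtj/; trying suffixes from longest down, /tj/ is the first permitted one, so coda /d/ | onset /tj/.
Between /i/ (V4) and /e/ (V5): cluster /tvgj/ — the longest permitted-onset suffix is /gj/; onset = /gj/, preceding coda = /tv/.
Result: gjej.tjad.vod.tjitv.gjej.
Mapping each syllable to C/V: /gjej/ → CCVC, /tjad/ → CCVC, /vod/ → CVC, /tjitv/ → CCVCC, /gjej/ → CCVC.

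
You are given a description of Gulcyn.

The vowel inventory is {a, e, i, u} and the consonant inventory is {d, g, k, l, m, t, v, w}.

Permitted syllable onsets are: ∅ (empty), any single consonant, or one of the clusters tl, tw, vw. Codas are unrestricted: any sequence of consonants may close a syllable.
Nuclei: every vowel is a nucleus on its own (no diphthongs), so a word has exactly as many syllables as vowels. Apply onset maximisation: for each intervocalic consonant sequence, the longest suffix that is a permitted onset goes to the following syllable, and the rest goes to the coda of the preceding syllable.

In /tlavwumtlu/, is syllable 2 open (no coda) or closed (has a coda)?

closed

Vowels present: a, u, u; each is a nucleus, giving 3 syllables.
σ1/σ2 boundary: cluster /vw/ — /vw/ is itself a permitted onset, so the whole cluster goes right; preceding coda = ∅.
σ2/σ3 boundary: cluster /mtl/ — the longest permitted-onset suffix is /tl/; onset = /tl/, preceding coda = /m/.
So the parse is tla.vwum.tlu.
Syllable 2 is /vwum/ with coda /m/, so it is closed.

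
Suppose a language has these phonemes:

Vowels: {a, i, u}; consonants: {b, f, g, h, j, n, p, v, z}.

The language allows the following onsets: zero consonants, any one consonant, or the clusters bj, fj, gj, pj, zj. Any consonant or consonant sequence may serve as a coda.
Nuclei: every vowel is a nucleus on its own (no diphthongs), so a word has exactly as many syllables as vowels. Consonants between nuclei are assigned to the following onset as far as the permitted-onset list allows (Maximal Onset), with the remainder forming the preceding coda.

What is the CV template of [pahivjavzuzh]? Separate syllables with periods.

Vowels present: a, i, a, u; each is a nucleus, giving 4 syllables.
σ1/σ2 boundary: just /h/ — single C goes to the following onset.
σ2/σ3 boundary: cluster /vj/ — the longest permitted-onset suffix is /j/; onset = /j/, preceding coda = /v/.
σ3/σ4 boundary: /vz/ — longest licit onset from the right is /z/, leaving /v/ as coda.
Putting it together: pa.hiv.jav.zuzh.
Mapping each syllable to C/V: /pa/ → CV, /hiv/ → CVC, /jav/ → CVC, /zuzh/ → CVCC.

CV.CVC.CVC.CVCC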